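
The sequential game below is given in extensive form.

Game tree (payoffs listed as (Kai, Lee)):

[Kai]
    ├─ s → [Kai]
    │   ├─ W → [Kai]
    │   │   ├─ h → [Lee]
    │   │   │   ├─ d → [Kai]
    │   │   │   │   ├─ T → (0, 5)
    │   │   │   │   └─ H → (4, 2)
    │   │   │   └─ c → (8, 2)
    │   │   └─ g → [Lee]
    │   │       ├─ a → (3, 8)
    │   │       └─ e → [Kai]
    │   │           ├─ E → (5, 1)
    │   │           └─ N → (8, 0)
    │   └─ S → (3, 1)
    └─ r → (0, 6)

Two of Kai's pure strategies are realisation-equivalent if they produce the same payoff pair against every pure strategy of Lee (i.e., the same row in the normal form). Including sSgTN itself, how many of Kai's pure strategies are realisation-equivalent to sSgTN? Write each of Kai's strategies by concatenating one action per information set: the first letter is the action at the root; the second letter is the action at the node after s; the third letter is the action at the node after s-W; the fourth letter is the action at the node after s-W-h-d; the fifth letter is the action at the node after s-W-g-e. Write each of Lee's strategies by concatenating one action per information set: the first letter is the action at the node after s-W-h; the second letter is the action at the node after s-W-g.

8

Row for sSgTN (columns da, de, ca, ce): (3,1) (3,1) (3,1) (3,1).
Under sSgTN, Kai's choice at the node after s-W and at the node after s-W-h-d and at the node after s-W-g-e can never be reached regardless of what Lee does, so varying those choices leaves every outcome unchanged.
Holding the reachable choices fixed and varying the unreachable ones freely already gives 2 × 2 × 2 = 8 equivalent strategies.
No other strategy reproduces this row, so those 8 are the full class: sShTE, sShTN, sShHE, sShHN, sSgTE, sSgTN, sSgHE, sSgHN.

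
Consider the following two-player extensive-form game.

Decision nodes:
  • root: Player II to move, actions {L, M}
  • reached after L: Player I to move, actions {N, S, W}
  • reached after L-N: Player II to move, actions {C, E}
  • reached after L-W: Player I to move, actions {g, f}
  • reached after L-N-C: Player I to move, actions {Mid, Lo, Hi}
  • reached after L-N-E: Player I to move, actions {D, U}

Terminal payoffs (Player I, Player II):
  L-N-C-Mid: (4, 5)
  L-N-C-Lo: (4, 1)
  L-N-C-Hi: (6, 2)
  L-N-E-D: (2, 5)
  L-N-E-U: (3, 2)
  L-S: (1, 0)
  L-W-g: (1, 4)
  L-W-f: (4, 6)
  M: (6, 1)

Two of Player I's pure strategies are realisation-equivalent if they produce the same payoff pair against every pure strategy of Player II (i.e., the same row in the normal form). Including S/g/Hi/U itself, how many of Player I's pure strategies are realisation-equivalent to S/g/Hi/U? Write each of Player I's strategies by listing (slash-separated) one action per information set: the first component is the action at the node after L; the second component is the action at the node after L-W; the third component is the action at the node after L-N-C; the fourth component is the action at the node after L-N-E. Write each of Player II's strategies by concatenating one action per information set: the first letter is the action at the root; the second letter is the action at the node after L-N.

12

Row for S/g/Hi/U (columns LC, LE, MC, ME): (1,0) (1,0) (6,1) (6,1).
Under S/g/Hi/U, Player I's choice at the node after L-W and at the node after L-N-C and at the node after L-N-E can never be reached regardless of what Player II does, so varying those choices leaves every outcome unchanged.
Holding the reachable choices fixed and varying the unreachable ones freely already gives 2 × 3 × 2 = 12 equivalent strategies.
No other strategy reproduces this row, so those 12 are the full class: S/g/Mid/D, S/g/Mid/U, S/g/Lo/D, S/g/Lo/U, S/g/Hi/D, S/g/Hi/U, S/f/Mid/D, S/f/Mid/U, S/f/Lo/D, S/f/Lo/U, S/f/Hi/D, S/f/Hi/U.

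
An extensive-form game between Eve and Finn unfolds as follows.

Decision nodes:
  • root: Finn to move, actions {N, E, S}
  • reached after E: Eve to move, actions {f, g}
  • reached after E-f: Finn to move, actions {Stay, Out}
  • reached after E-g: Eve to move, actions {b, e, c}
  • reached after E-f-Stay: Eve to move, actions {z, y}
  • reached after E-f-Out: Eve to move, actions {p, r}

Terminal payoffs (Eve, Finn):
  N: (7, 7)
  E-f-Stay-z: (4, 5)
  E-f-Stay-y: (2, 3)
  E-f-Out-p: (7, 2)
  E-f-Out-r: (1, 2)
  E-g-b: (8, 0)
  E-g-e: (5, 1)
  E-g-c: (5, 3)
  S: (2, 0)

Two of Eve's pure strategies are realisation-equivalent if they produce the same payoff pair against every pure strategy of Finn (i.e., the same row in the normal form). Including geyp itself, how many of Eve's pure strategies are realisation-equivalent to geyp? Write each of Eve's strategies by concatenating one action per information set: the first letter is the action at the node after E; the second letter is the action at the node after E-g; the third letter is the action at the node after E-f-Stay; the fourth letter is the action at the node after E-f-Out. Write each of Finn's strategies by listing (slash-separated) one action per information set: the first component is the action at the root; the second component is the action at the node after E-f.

Row for geyp (columns N/Stay, N/Out, E/Stay, E/Out, S/Stay, S/Out): (7,7) (7,7) (5,1) (5,1) (2,0) (2,0).
Under geyp, Eve's choice at the node after E-f-Stay and at the node after E-f-Out can never be reached regardless of what Finn does, so varying those choices leaves every outcome unchanged.
Holding the reachable choices fixed and varying the unreachable ones freely already gives 2 × 2 = 4 equivalent strategies.
No other strategy reproduces this row, so those 4 are the full class: gezp, gezr, geyp, geyr.

4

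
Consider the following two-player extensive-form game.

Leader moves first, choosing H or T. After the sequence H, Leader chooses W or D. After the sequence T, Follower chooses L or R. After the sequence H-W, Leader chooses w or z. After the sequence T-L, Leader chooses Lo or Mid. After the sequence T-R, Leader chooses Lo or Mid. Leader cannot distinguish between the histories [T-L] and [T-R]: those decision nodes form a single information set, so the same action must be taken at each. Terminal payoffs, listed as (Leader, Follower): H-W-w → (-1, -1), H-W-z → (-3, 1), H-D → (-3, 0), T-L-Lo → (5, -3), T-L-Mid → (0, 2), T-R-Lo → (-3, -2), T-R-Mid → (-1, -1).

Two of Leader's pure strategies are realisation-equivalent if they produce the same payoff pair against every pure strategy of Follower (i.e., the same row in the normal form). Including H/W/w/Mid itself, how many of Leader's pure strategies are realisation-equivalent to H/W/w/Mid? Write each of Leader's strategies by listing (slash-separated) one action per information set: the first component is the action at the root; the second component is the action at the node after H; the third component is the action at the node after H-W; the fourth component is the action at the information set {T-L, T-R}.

Row for H/W/w/Mid (columns L, R): (-1,-1) (-1,-1).
Under H/W/w/Mid, Leader's choice at the information set {T-L, T-R} can never be reached regardless of what Follower does, so varying those choices leaves every outcome unchanged.
Holding the reachable choices fixed and varying the unreachable one freely already gives 2 equivalent strategies.
No other strategy reproduces this row, so those 2 are the full class: H/W/w/Lo, H/W/w/Mid.

2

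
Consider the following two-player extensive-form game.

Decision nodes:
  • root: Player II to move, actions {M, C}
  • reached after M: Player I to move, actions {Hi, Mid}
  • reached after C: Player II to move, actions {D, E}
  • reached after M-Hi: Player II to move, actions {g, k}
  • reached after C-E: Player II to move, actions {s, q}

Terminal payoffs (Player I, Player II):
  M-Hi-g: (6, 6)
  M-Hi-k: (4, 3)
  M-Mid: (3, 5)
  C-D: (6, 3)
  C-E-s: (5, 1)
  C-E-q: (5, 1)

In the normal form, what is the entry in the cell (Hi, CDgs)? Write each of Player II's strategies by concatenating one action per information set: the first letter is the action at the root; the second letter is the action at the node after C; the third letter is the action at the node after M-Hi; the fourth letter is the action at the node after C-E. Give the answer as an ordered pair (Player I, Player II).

(6, 3)

Trace the play path from the root:
  Player II plays C
  Player II plays D at [C]
→ terminal payoff (6, 3).
(Player I's choice at the node after M is never reached on this path, so it doesn't affect the outcome.)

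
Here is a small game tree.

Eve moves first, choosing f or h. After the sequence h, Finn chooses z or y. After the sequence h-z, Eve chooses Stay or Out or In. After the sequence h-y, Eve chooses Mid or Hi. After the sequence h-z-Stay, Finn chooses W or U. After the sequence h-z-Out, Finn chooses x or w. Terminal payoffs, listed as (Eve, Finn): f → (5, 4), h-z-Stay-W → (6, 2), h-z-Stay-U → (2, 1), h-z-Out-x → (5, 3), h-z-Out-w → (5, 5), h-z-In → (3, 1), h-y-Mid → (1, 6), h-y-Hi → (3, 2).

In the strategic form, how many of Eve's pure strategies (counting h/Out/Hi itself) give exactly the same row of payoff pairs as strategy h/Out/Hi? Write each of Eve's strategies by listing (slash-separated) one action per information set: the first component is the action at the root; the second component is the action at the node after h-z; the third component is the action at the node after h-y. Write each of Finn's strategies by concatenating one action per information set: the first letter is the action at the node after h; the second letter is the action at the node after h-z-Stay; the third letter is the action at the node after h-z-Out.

1

Row for h/Out/Hi (columns zWx, zWw, zUx, zUw, yWx, yWw, yUx, yUw): (5,3) (5,5) (5,3) (5,5) (3,2) (3,2) (3,2) (3,2).
Every one of Eve's information sets is on the play path for some reply by Finn when Eve follows h/Out/Hi.
Changing the action at any of them therefore changes at least one column, so only h/Out/Hi itself gives this row.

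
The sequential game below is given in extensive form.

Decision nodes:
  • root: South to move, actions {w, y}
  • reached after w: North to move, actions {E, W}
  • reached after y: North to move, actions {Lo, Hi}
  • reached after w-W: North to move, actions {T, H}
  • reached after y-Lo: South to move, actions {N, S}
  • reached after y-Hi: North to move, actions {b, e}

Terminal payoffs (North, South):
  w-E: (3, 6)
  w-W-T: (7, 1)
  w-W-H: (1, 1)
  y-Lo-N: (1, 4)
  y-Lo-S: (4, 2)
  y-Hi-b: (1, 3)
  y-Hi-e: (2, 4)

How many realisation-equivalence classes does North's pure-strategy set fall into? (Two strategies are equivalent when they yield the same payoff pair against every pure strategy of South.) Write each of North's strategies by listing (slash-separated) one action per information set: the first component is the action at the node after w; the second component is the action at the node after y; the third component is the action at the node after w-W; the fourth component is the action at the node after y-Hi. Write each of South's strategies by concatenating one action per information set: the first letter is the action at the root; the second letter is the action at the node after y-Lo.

9

North has 16 pure strategies: E/Lo/T/b, E/Lo/T/e, E/Lo/H/b, E/Lo/H/e, E/Hi/T/b, E/Hi/T/e, E/Hi/H/b, E/Hi/H/e, W/Lo/T/b, W/Lo/T/e, W/Lo/H/b, W/Lo/H/e, W/Hi/T/b, W/Hi/T/e, W/Hi/H/b, W/Hi/H/e. Columns: wN, wS, yN, yS.
{E/Lo/T/b, E/Lo/T/e, E/Lo/H/b, E/Lo/H/e} → row (3,6) (3,6) (1,4) (4,2)
{E/Hi/T/b, E/Hi/H/b} → row (3,6) (3,6) (1,3) (1,3)
{E/Hi/T/e, E/Hi/H/e} → row (3,6) (3,6) (2,4) (2,4)
{W/Lo/T/b, W/Lo/T/e} → row (7,1) (7,1) (1,4) (4,2)
{W/Lo/H/b, W/Lo/H/e} → row (1,1) (1,1) (1,4) (4,2)
{W/Hi/T/b} → row (7,1) (7,1) (1,3) (1,3)
{W/Hi/T/e} → row (7,1) (7,1) (2,4) (2,4)
{W/Hi/H/b} → row (1,1) (1,1) (1,3) (1,3)
{W/Hi/H/e} → row (1,1) (1,1) (2,4) (2,4)
That's 9 distinct rows out of 16 strategies.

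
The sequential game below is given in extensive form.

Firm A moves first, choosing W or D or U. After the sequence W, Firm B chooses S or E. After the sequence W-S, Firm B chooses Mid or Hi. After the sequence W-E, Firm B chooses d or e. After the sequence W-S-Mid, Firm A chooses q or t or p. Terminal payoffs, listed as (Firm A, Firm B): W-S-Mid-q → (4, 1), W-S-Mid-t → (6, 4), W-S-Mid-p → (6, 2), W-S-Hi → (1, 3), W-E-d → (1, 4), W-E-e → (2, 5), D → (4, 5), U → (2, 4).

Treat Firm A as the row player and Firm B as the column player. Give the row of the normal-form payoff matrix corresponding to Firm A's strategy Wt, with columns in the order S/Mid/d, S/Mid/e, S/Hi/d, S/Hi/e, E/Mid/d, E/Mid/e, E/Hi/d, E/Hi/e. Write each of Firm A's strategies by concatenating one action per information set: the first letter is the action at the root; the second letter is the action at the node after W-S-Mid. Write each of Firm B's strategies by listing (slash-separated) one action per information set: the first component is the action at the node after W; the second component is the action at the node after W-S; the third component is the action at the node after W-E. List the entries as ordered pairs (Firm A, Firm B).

vs S/Mid/d: Firm A plays W → Firm B plays S at [W] → Firm B plays Mid at [W-S] → Firm A plays t at [W-S-Mid] → (6, 4)
vs S/Mid/e: Firm A plays W → Firm B plays S at [W] → Firm B plays Mid at [W-S] → Firm A plays t at [W-S-Mid] → (6, 4)
vs S/Hi/d: Firm A plays W → Firm B plays S at [W] → Firm B plays Hi at [W-S] → (1, 3)
vs S/Hi/e: Firm A plays W → Firm B plays S at [W] → Firm B plays Hi at [W-S] → (1, 3)
vs E/Mid/d: Firm A plays W → Firm B plays E at [W] → Firm B plays d at [W-E] → (1, 4)
vs E/Mid/e: Firm A plays W → Firm B plays E at [W] → Firm B plays e at [W-E] → (2, 5)
vs E/Hi/d: Firm A plays W → Firm B plays E at [W] → Firm B plays d at [W-E] → (1, 4)
vs E/Hi/e: Firm A plays W → Firm B plays E at [W] → Firm B plays e at [W-E] → (2, 5)

(6,4) (6,4) (1,3) (1,3) (1,4) (2,5) (1,4) (2,5)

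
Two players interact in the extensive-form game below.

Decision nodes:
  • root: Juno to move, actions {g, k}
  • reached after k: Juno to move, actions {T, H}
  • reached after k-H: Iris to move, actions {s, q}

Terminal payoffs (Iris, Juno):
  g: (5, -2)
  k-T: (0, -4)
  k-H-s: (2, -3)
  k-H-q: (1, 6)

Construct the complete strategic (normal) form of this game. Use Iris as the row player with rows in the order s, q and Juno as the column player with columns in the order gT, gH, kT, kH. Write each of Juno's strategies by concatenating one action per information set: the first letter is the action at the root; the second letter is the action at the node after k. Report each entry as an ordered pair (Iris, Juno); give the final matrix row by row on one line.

           gT       gH       kT       kH
   s   (5,-2)   (5,-2)   (0,-4)   (2,-3)
   q   (5,-2)   (5,-2)   (0,-4)    (1,6)

s: (5,-2) (5,-2) (0,-4) (2,-3) | q: (5,-2) (5,-2) (0,-4) (1,6)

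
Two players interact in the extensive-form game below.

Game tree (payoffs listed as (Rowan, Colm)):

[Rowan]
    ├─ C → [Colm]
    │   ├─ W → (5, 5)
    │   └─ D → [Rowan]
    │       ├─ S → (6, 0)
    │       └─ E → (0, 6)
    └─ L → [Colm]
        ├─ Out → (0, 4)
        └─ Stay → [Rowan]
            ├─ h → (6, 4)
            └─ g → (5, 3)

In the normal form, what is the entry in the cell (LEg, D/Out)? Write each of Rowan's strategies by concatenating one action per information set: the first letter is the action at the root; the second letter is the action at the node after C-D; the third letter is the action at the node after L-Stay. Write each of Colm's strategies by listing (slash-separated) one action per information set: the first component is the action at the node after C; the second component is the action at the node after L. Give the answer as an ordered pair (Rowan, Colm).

(0, 4)

Trace the play path from the root:
  Rowan plays L
  Colm plays Out at [L]
→ terminal payoff (0, 4).
(Rowan's choice at the node after C-D is never reached on this path, so it doesn't affect the outcome.)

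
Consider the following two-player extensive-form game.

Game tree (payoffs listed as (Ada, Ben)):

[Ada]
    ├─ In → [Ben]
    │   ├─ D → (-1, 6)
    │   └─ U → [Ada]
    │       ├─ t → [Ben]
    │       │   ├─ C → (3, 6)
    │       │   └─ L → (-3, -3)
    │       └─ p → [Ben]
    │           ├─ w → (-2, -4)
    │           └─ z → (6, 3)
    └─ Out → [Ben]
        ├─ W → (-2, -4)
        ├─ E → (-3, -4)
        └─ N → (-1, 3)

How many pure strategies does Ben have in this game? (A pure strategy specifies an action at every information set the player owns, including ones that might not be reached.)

24

Ben owns the node after In with actions {D, U} — two choices.
Ben owns the node after Out with actions {W, E, N} — three choices.
Ben owns the node after In-U-t with actions {C, L} — two choices.
Ben owns the node after In-U-p with actions {w, z} — two choices.
A pure strategy fixes one action at each information set independently, so the count is the product 2 × 3 × 2 × 2 = 24.
(For reference, Ada has 4 pure strategies, giving a 24×4 normal-form matrix.)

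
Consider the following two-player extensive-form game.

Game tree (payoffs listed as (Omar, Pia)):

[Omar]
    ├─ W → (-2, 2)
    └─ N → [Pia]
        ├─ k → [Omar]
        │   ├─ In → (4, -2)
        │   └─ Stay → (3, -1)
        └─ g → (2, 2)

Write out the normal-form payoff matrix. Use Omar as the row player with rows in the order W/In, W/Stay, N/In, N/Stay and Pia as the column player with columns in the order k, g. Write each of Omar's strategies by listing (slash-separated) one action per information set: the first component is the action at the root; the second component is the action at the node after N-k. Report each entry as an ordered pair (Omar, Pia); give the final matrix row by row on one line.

Row W/In: k→(-2,2), g→(-2,2)
Row W/Stay: k→(-2,2), g→(-2,2)
Row N/In: k→(4,-2), g→(2,2)
Row N/Stay: k→(3,-1), g→(2,2)

W/In: (-2,2) (-2,2) | W/Stay: (-2,2) (-2,2) | N/In: (4,-2) (2,2) | N/Stay: (3,-1) (2,2)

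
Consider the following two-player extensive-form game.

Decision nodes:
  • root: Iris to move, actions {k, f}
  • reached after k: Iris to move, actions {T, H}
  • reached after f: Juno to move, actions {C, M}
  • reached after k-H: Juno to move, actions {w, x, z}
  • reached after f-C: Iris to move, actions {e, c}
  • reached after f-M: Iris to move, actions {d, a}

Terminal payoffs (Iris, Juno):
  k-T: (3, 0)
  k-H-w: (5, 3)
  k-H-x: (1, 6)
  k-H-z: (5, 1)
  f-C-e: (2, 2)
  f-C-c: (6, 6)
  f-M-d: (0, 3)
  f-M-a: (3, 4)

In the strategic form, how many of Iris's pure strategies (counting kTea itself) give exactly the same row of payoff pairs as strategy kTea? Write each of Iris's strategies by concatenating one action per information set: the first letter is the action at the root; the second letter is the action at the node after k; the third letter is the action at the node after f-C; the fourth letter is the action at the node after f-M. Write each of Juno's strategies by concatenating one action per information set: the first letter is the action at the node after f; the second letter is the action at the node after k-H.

4

Row for kTea (columns Cw, Cx, Cz, Mw, Mx, Mz): (3,0) (3,0) (3,0) (3,0) (3,0) (3,0).
Under kTea, Iris's choice at the node after f-C and at the node after f-M can never be reached regardless of what Juno does, so varying those choices leaves every outcome unchanged.
Holding the reachable choices fixed and varying the unreachable ones freely already gives 2 × 2 = 4 equivalent strategies.
No other strategy reproduces this row, so those 4 are the full class: kTed, kTea, kTcd, kTca.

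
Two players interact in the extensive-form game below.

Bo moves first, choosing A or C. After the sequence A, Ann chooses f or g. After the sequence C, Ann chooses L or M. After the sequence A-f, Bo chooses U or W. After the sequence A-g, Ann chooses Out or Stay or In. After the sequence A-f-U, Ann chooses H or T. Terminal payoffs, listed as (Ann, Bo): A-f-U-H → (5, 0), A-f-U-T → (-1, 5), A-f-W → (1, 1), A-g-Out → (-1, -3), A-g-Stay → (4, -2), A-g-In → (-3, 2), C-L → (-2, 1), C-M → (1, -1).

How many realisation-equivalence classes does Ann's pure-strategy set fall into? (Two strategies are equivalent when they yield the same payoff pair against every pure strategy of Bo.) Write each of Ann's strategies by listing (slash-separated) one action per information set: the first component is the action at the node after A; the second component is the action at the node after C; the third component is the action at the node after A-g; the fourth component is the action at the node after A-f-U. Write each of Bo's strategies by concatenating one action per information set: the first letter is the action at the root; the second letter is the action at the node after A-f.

Ann has 24 pure strategies: f/L/Out/H, f/L/Out/T, f/L/Stay/H, f/L/Stay/T, f/L/In/H, f/L/In/T, f/M/Out/H, f/M/Out/T, f/M/Stay/H, f/M/Stay/T, f/M/In/H, f/M/In/T, g/L/Out/H, g/L/Out/T, g/L/Stay/H, g/L/Stay/T, g/L/In/H, g/L/In/T, g/M/Out/H, g/M/Out/T, g/M/Stay/H, g/M/Stay/T, g/M/In/H, g/M/In/T. Columns: AU, AW, CU, CW.
{f/L/Out/H, f/L/Stay/H, f/L/In/H} → row (5,0) (1,1) (-2,1) (-2,1)
{f/L/Out/T, f/L/Stay/T, f/L/In/T} → row (-1,5) (1,1) (-2,1) (-2,1)
{f/M/Out/H, f/M/Stay/H, f/M/In/H} → row (5,0) (1,1) (1,-1) (1,-1)
{f/M/Out/T, f/M/Stay/T, f/M/In/T} → row (-1,5) (1,1) (1,-1) (1,-1)
{g/L/Out/H, g/L/Out/T} → row (-1,-3) (-1,-3) (-2,1) (-2,1)
{g/L/Stay/H, g/L/Stay/T} → row (4,-2) (4,-2) (-2,1) (-2,1)
{g/L/In/H, g/L/In/T} → row (-3,2) (-3,2) (-2,1) (-2,1)
{g/M/Out/H, g/M/Out/T} → row (-1,-3) (-1,-3) (1,-1) (1,-1)
{g/M/Stay/H, g/M/Stay/T} → row (4,-2) (4,-2) (1,-1) (1,-1)
{g/M/In/H, g/M/In/T} → row (-3,2) (-3,2) (1,-1) (1,-1)
That's 10 distinct rows out of 24 strategies.

10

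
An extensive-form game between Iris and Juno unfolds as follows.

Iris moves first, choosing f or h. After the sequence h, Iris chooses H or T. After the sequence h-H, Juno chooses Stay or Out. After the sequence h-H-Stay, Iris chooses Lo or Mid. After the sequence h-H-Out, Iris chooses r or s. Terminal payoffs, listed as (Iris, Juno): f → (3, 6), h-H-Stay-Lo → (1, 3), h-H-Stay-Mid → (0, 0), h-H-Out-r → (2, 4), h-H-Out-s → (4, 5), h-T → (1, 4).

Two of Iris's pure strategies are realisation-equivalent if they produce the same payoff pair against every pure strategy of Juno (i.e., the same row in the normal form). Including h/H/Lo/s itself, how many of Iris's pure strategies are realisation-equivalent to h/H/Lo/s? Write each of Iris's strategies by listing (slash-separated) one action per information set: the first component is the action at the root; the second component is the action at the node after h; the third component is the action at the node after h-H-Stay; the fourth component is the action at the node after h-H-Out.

1

Row for h/H/Lo/s (columns Stay, Out): (1,3) (4,5).
Every one of Iris's information sets is on the play path for some reply by Juno when Iris follows h/H/Lo/s.
Changing the action at any of them therefore changes at least one column, so only h/H/Lo/s itself gives this row.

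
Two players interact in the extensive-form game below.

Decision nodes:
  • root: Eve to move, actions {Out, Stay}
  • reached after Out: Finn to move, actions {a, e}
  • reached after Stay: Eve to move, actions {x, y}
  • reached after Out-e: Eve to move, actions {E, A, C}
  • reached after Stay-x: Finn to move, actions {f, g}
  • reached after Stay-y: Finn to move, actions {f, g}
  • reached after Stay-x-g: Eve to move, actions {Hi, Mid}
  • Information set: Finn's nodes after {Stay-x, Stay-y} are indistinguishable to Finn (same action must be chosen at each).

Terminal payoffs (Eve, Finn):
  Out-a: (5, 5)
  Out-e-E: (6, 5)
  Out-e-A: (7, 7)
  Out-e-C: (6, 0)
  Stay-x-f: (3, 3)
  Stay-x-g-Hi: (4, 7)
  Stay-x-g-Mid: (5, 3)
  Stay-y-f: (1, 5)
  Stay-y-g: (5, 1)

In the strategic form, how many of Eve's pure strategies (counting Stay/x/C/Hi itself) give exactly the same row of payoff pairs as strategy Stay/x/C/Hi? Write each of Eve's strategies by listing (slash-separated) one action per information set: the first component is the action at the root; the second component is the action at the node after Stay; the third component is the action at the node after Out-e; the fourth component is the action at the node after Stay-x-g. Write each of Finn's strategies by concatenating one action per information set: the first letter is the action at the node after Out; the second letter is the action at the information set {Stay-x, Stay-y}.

Row for Stay/x/C/Hi (columns af, ag, ef, eg): (3,3) (4,7) (3,3) (4,7).
Under Stay/x/C/Hi, Eve's choice at the node after Out-e can never be reached regardless of what Finn does, so varying those choices leaves every outcome unchanged.
Holding the reachable choices fixed and varying the unreachable one freely already gives 3 equivalent strategies.
No other strategy reproduces this row, so those 3 are the full class: Stay/x/E/Hi, Stay/x/A/Hi, Stay/x/C/Hi.

3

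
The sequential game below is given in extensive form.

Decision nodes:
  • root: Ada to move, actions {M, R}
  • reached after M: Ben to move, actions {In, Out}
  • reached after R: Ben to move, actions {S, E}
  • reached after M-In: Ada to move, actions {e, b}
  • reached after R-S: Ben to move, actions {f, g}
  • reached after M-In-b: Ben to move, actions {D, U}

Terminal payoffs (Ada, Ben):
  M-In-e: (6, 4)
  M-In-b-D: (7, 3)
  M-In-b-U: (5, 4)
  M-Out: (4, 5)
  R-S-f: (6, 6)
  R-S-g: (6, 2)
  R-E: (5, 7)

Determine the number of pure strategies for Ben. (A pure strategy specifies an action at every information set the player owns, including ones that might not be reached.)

16

Ben owns the node after M with actions {In, Out} — two choices.
Ben owns the node after R with actions {S, E} — two choices.
Ben owns the node after R-S with actions {f, g} — two choices.
Ben owns the node after M-In-b with actions {D, U} — two choices.
A pure strategy fixes one action at each information set independently, so the count is the product 2 × 2 × 2 × 2 = 16.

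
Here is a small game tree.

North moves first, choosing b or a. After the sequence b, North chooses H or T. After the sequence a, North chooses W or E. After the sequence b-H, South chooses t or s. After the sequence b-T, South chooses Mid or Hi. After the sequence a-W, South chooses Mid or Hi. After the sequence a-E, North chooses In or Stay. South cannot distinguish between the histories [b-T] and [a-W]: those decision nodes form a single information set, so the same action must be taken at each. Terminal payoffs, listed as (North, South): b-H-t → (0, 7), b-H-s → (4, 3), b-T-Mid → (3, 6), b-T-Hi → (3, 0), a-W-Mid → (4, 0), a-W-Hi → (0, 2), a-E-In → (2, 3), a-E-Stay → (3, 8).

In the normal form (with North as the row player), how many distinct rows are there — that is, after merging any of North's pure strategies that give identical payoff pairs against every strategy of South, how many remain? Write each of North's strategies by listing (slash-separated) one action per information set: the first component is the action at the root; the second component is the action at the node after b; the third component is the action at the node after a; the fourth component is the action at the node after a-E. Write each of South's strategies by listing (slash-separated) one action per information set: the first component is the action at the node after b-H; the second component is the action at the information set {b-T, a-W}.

5

North has 16 pure strategies: b/H/W/In, b/H/W/Stay, b/H/E/In, b/H/E/Stay, b/T/W/In, b/T/W/Stay, b/T/E/In, b/T/E/Stay, a/H/W/In, a/H/W/Stay, a/H/E/In, a/H/E/Stay, a/T/W/In, a/T/W/Stay, a/T/E/In, a/T/E/Stay. Columns: t/Mid, t/Hi, s/Mid, s/Hi.
{b/H/W/In, b/H/W/Stay, b/H/E/In, b/H/E/Stay} → row (0,7) (0,7) (4,3) (4,3)
{b/T/W/In, b/T/W/Stay, b/T/E/In, b/T/E/Stay} → row (3,6) (3,0) (3,6) (3,0)
{a/H/W/In, a/H/W/Stay, a/T/W/In, a/T/W/Stay} → row (4,0) (0,2) (4,0) (0,2)
{a/H/E/In, a/T/E/In} → row (2,3) (2,3) (2,3) (2,3)
{a/H/E/Stay, a/T/E/Stay} → row (3,8) (3,8) (3,8) (3,8)
That's 5 distinct rows out of 16 strategies.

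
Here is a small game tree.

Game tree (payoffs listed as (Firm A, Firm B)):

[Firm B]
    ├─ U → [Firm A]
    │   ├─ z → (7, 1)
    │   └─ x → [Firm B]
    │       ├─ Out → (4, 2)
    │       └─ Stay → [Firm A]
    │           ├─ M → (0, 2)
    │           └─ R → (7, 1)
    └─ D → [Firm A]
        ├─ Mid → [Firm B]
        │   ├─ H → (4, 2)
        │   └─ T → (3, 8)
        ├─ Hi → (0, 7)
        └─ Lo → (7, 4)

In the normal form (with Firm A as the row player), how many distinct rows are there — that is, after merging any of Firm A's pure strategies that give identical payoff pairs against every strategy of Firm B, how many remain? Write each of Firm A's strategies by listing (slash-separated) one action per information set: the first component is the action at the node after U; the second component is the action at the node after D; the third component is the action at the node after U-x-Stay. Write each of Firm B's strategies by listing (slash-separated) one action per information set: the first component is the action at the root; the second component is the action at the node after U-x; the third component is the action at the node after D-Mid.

Firm A has 12 pure strategies: z/Mid/M, z/Mid/R, z/Hi/M, z/Hi/R, z/Lo/M, z/Lo/R, x/Mid/M, x/Mid/R, x/Hi/M, x/Hi/R, x/Lo/M, x/Lo/R. Columns: U/Out/H, U/Out/T, U/Stay/H, U/Stay/T, D/Out/H, D/Out/T, D/Stay/H, D/Stay/T.
{z/Mid/M, z/Mid/R} → row (7,1) (7,1) (7,1) (7,1) (4,2) (3,8) (4,2) (3,8)
{z/Hi/M, z/Hi/R} → row (7,1) (7,1) (7,1) (7,1) (0,7) (0,7) (0,7) (0,7)
{z/Lo/M, z/Lo/R} → row (7,1) (7,1) (7,1) (7,1) (7,4) (7,4) (7,4) (7,4)
{x/Mid/M} → row (4,2) (4,2) (0,2) (0,2) (4,2) (3,8) (4,2) (3,8)
{x/Mid/R} → row (4,2) (4,2) (7,1) (7,1) (4,2) (3,8) (4,2) (3,8)
{x/Hi/M} → row (4,2) (4,2) (0,2) (0,2) (0,7) (0,7) (0,7) (0,7)
{x/Hi/R} → row (4,2) (4,2) (7,1) (7,1) (0,7) (0,7) (0,7) (0,7)
{x/Lo/M} → row (4,2) (4,2) (0,2) (0,2) (7,4) (7,4) (7,4) (7,4)
{x/Lo/R} → row (4,2) (4,2) (7,1) (7,1) (7,4) (7,4) (7,4) (7,4)
That's 9 distinct rows out of 12 strategies.

9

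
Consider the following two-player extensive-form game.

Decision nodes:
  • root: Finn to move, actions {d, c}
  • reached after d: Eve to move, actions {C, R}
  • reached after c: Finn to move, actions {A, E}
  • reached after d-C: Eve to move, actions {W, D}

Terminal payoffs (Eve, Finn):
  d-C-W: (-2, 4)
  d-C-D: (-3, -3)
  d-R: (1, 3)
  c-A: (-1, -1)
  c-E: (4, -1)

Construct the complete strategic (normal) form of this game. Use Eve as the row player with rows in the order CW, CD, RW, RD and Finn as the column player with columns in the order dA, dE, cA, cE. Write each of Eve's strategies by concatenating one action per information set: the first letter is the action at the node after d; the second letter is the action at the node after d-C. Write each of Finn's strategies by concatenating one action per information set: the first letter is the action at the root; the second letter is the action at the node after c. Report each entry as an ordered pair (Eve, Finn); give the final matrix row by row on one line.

Row CW: dA→(-2,4), dE→(-2,4), cA→(-1,-1), cE→(4,-1)
Row CD: dA→(-3,-3), dE→(-3,-3), cA→(-1,-1), cE→(4,-1)
Row RW: dA→(1,3), dE→(1,3), cA→(-1,-1), cE→(4,-1)
Row RD: dA→(1,3), dE→(1,3), cA→(-1,-1), cE→(4,-1)

CW: (-2,4) (-2,4) (-1,-1) (4,-1) | CD: (-3,-3) (-3,-3) (-1,-1) (4,-1) | RW: (1,3) (1,3) (-1,-1) (4,-1) | RD: (1,3) (1,3) (-1,-1) (4,-1)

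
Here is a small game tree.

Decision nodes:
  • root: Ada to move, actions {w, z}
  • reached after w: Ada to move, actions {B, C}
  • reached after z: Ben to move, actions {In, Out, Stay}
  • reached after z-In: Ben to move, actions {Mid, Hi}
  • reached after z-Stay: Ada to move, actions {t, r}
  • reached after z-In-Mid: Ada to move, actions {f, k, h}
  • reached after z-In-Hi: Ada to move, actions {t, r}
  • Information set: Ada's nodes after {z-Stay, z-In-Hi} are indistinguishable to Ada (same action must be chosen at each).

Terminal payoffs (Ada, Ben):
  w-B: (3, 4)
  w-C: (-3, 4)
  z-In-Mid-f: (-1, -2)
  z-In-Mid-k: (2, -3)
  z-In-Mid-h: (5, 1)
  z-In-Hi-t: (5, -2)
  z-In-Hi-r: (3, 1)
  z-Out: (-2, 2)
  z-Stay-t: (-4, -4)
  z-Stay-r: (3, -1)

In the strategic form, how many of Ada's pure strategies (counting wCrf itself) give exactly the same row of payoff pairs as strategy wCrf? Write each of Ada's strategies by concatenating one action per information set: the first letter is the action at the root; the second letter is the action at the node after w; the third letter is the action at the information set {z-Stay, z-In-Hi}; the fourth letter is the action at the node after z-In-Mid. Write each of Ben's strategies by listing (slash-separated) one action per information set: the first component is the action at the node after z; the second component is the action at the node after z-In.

Row for wCrf (columns In/Mid, In/Hi, Out/Mid, Out/Hi, Stay/Mid, Stay/Hi): (-3,4) (-3,4) (-3,4) (-3,4) (-3,4) (-3,4).
Under wCrf, Ada's choice at the information set {z-Stay, z-In-Hi} and at the node after z-In-Mid can never be reached regardless of what Ben does, so varying those choices leaves every outcome unchanged.
Holding the reachable choices fixed and varying the unreachable ones freely already gives 2 × 3 = 6 equivalent strategies.
No other strategy reproduces this row, so those 6 are the full class: wCtf, wCtk, wCth, wCrf, wCrk, wCrh.

6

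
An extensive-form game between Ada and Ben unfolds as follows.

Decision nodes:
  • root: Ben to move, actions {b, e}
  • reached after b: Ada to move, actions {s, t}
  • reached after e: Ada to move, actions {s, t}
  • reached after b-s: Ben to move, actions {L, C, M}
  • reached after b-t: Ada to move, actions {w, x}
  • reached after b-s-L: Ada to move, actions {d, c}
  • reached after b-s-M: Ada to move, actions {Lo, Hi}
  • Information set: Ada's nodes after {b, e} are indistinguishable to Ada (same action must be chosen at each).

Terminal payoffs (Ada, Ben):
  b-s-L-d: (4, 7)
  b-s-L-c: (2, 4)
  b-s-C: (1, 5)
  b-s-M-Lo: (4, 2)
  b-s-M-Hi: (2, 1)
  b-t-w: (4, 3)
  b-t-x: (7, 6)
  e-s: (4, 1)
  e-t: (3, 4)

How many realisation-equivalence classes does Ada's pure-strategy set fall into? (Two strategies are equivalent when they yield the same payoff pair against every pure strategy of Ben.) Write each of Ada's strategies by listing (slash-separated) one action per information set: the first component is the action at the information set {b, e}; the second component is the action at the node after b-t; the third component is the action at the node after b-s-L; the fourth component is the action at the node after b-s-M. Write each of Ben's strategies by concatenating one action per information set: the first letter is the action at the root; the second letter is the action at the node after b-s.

Ada has 16 pure strategies: s/w/d/Lo, s/w/d/Hi, s/w/c/Lo, s/w/c/Hi, s/x/d/Lo, s/x/d/Hi, s/x/c/Lo, s/x/c/Hi, t/w/d/Lo, t/w/d/Hi, t/w/c/Lo, t/w/c/Hi, t/x/d/Lo, t/x/d/Hi, t/x/c/Lo, t/x/c/Hi. Columns: bL, bC, bM, eL, eC, eM.
{s/w/d/Lo, s/x/d/Lo} → row (4,7) (1,5) (4,2) (4,1) (4,1) (4,1)
{s/w/d/Hi, s/x/d/Hi} → row (4,7) (1,5) (2,1) (4,1) (4,1) (4,1)
{s/w/c/Lo, s/x/c/Lo} → row (2,4) (1,5) (4,2) (4,1) (4,1) (4,1)
{s/w/c/Hi, s/x/c/Hi} → row (2,4) (1,5) (2,1) (4,1) (4,1) (4,1)
{t/w/d/Lo, t/w/d/Hi, t/w/c/Lo, t/w/c/Hi} → row (4,3) (4,3) (4,3) (3,4) (3,4) (3,4)
{t/x/d/Lo, t/x/d/Hi, t/x/c/Lo, t/x/c/Hi} → row (7,6) (7,6) (7,6) (3,4) (3,4) (3,4)
That's 6 distinct rows out of 16 strategies.

6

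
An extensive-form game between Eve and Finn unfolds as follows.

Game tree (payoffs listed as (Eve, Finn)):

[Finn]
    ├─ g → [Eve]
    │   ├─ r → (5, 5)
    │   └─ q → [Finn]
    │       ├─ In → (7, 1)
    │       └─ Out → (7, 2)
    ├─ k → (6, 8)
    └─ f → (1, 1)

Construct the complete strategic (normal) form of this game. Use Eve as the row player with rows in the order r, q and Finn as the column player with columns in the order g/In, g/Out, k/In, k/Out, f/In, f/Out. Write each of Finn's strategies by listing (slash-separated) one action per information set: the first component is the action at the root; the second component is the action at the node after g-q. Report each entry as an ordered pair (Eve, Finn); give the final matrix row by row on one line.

Row r: g/In→(5,5), g/Out→(5,5), k/In→(6,8), k/Out→(6,8), f/In→(1,1), f/Out→(1,1)
Row q: g/In→(7,1), g/Out→(7,2), k/In→(6,8), k/Out→(6,8), f/In→(1,1), f/Out→(1,1)

r: (5,5) (5,5) (6,8) (6,8) (1,1) (1,1) | q: (7,1) (7,2) (6,8) (6,8) (1,1) (1,1)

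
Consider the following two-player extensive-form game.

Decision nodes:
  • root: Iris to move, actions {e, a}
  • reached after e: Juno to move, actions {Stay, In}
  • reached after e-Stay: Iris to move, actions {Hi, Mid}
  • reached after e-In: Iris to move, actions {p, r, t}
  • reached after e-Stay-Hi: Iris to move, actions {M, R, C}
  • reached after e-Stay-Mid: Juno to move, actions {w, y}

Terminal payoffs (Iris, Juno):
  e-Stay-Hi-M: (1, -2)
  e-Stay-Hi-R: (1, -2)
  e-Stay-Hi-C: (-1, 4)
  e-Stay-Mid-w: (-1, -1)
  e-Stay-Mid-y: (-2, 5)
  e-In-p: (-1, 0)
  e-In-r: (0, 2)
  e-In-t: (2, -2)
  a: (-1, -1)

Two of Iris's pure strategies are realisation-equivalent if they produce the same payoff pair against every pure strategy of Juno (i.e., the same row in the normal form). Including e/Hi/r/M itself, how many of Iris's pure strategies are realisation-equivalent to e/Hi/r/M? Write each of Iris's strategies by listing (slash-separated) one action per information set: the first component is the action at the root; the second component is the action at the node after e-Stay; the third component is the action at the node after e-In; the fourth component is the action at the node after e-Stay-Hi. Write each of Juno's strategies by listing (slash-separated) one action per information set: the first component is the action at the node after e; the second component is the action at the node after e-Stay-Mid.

2

Row for e/Hi/r/M (columns Stay/w, Stay/y, In/w, In/y): (1,-2) (1,-2) (0,2) (0,2).
Every one of Iris's information sets is on the play path for some reply by Juno when Iris follows e/Hi/r/M.
Even so, e/Hi/r/R happens to produce the same payoff in every column — so 2 strategies share this row.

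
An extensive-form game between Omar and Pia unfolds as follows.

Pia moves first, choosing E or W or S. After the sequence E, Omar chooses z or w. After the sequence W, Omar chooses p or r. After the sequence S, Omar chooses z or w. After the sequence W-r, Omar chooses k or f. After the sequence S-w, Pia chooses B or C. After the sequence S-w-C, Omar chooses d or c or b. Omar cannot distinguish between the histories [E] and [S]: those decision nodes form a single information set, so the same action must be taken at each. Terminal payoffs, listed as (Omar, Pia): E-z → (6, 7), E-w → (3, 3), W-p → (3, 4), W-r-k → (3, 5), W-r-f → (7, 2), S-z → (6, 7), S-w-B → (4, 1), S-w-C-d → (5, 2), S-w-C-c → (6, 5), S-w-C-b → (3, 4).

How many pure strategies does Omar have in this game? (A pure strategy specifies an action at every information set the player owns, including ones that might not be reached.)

24

Omar owns the information set {E, S} with actions {z, w} — two choices.
Omar owns the node after W with actions {p, r} — two choices.
Omar owns the node after W-r with actions {k, f} — two choices.
Omar owns the node after S-w-C with actions {d, c, b} — three choices.
A pure strategy fixes one action at each information set independently, so the count is the product 2 × 2 × 2 × 3 = 24.
(For reference, Pia has 6 pure strategies, giving a 24×6 normal-form matrix.)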